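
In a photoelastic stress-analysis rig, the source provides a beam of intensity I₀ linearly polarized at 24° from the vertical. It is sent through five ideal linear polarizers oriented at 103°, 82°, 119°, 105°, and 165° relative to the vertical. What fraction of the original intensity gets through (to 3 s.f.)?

≈ 0.00476 I₀

By Malus's law, I₁ = I₀ cos²(103° − 24°) = I₀ cos²(79°) = 0.03641 I₀.
I₂ = I₁ cos²(82° − 103°) = 0.03641 I₀ · cos²(21°) = 0.03173 I₀.
I₃ = I₂ cos²(119° − 82°) = 0.03173 I₀ · cos²(37°) = 0.02024 I₀.
I₄ = I₃ cos²(105° − 119°) = 0.02024 I₀ · cos²(14°) = 0.01905 I₀.
I₅ = I₄ cos²(165° − 105°) = 0.01905 I₀ · cos²(60°) = 0.004764 I₀.
Transmitted fraction = 0.004764.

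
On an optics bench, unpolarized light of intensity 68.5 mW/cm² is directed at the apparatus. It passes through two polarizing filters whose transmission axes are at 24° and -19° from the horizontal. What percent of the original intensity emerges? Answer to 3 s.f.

≈ 26.7%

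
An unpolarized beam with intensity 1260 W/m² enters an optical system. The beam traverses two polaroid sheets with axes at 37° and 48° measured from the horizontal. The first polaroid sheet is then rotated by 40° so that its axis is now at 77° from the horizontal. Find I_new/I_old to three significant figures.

Before rotation:
Unpolarized light through the first polarizer → I₁ = ½ I₀, now polarized at 37°.
I₂ = I₁ cos²(48° − 37°) = 0.5 I₀ · cos²(11°) = 0.4818 I₀.
After rotation:
Unpolarized light through the first polarizer → I₁ = ½ I₀, now polarized at 77°.
I₂ = I₁ cos²(48° − 77°) = 0.5 I₀ · cos²(29°) = 0.3825 I₀.
Ratio = 0.3825 / 0.4818 = 0.7939.

I_new/I_old ≈ 0.794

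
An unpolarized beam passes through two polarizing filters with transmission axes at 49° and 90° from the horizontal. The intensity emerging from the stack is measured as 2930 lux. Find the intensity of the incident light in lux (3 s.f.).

I₀ ≈ 1.03e4 lux

Unpolarized light through the first polarizer → I₁ = ½ I₀, now polarized at 49°.
I₂ = I₁ cos²(90° − 49°) = 0.5 I₀ · cos²(41°) = 0.2848 I₀.
So 2930 lux = 0.2848 I₀, giving I₀ = 2930/0.2848 = 1.029e+04 lux.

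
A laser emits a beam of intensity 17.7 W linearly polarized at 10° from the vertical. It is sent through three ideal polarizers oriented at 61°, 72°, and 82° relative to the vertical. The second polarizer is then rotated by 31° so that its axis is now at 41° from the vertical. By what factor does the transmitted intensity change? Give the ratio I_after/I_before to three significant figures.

Before rotation:
By Malus's law, I₁ = I₀ cos²(61° − 10°) = I₀ cos²(51°) = 0.396 I₀.
I₂ = I₁ cos²(72° − 61°) = 0.396 I₀ · cos²(11°) = 0.3816 I₀.
I₃ = I₂ cos²(82° − 72°) = 0.3816 I₀ · cos²(10°) = 0.3701 I₀.
After rotation:
I₁ = I₀ cos²(61° − 10°) = I₀ cos²(51°) = 0.396 I₀.
I₂ = I₁ cos²(41° − 61°) = 0.396 I₀ · cos²(20°) = 0.3497 I₀.
I₃ = I₂ cos²(82° − 41°) = 0.3497 I₀ · cos²(41°) = 0.1992 I₀.
Ratio = 0.1992 / 0.3701 = 0.5382.

I_new/I_old ≈ 0.538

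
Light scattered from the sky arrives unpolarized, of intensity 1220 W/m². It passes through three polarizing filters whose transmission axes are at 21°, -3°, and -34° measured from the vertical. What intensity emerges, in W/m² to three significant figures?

I ≈ 374 W/m²

Unpolarized light through the first polarizer → I₁ = 1220 W/m²/2 = 610 W/m², polarized at 21°.
I₂ = I₁ · cos²(24°) = 610 · 0.8346 = 509.1 W/m².
I₃ = I₂ · cos²(31°) = 509.1 · 0.7347 = 374 W/m².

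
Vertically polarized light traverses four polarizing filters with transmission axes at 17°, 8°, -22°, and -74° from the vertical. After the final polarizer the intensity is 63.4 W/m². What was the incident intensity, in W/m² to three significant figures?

I₁ = I₀ cos²(17° − 0°) = I₀ cos²(17°) = 0.9145 I₀.
I₂ = I₁ cos²(8° − 17°) = 0.9145 I₀ · cos²(9°) = 0.8921 I₀.
I₃ = I₂ cos²(-22° − 8°) = 0.8921 I₀ · cos²(30°) = 0.6691 I₀.
I₄ = I₃ cos²(-74° + 22°) = 0.6691 I₀ · cos²(52°) = 0.2536 I₀.
So 63.4 W/m² = 0.2536 I₀, giving I₀ = 63.4/0.2536 = 250 W/m².

I₀ ≈ 250 W/m²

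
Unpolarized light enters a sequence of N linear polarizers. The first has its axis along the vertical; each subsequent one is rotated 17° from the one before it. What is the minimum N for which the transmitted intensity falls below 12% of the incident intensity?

N = 17

First polarizer halves the unpolarized light: factor 1/2.
Each further stage multiplies by cos²(17°) = 0.9145.
After N polarizers: T = 0.5·0.9145^(N−1). Require T < 0.12 ⇒ N−1 > ln(0.12/0.5)/ln(0.9145) = 15.97, so N−1 ≥ 16 and N = 17.
Check: N=17 gives T = 0.1197 < 0.12; N=16 gives T = 0.1309.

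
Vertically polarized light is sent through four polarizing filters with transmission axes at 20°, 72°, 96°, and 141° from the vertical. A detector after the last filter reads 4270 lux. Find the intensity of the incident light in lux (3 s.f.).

I₁ = I₀ cos²(20° − 0°) = I₀ cos²(20°) = 0.883 I₀.
I₂ = I₁ cos²(72° − 20°) = 0.883 I₀ · cos²(52°) = 0.3347 I₀.
I₃ = I₂ cos²(96° − 72°) = 0.3347 I₀ · cos²(24°) = 0.2793 I₀.
I₄ = I₃ cos²(141° − 96°) = 0.2793 I₀ · cos²(45°) = 0.1397 I₀.
So 4270 lux = 0.1397 I₀, giving I₀ = 4270/0.1397 = 3.057e+04 lux.

I₀ ≈ 3.06e4 lux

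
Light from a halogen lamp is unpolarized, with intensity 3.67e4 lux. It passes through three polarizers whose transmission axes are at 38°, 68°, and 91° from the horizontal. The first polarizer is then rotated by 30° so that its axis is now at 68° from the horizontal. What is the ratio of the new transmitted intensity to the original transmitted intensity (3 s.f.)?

I_new/I_old ≈ 1.33

Before rotation:
Unpolarized light through the first polarizer → I₁ = ½ I₀, now polarized at 38°.
I₂ = I₁ cos²(68° − 38°) = 0.5 I₀ · cos²(30°) = 0.375 I₀.
I₃ = I₂ cos²(91° − 68°) = 0.375 I₀ · cos²(23°) = 0.3177 I₀.
After rotation:
Unpolarized light through the first polarizer → I₁ = ½ I₀, now polarized at 68°.
I₂ = I₁ cos²(68° − 68°) = 0.5 I₀ · cos²(0°) = 0.5 I₀.
I₃ = I₂ cos²(91° − 68°) = 0.5 I₀ · cos²(23°) = 0.4237 I₀.
Ratio = 0.4237 / 0.3177 = 1.333.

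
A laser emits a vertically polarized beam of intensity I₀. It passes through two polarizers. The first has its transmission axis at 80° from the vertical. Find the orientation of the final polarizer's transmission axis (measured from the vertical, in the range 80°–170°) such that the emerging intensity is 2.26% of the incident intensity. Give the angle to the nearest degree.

I₁ = I₀ cos²(80° − 0°) = I₀ cos²(80°) = 0.03015 I₀.
Need I₂/I₀ = 0.0226, so cos²(θ − 80°) = 0.0226 / 0.03015 = 0.7495.
θ − 80° = arccos(√0.7495) = 30.0°, giving θ ≈ 80 + 30.0 = 110.0°.

θ ≈ 110°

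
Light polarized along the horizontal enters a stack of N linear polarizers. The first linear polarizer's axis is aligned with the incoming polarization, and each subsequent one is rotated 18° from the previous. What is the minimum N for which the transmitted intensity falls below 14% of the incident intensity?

N = 21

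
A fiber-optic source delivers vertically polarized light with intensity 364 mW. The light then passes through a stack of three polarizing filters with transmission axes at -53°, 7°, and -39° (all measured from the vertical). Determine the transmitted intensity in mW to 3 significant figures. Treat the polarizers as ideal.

I ≈ 15.9 mW

By Malus's law, I₁ = 364 mW · cos²(53°) = 131.8 mW.
I₂ = I₁ · cos²(60°) = 131.8 · 0.25 = 32.96 mW.
I₃ = I₂ · cos²(46°) = 32.96 · 0.4826 = 15.9 mW.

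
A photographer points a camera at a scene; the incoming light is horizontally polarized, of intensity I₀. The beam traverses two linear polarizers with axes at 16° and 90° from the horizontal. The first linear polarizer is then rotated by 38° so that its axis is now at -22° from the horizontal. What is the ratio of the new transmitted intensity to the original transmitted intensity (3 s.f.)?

I_new/I_old ≈ 1.72

Before rotation:
I₁ = I₀ cos²(16° − 0°) = I₀ cos²(16°) = 0.924 I₀.
I₂ = I₁ cos²(90° − 16°) = 0.924 I₀ · cos²(74°) = 0.0702 I₀.
After rotation:
I₁ = I₀ cos²(-22° − 0°) = I₀ cos²(22°) = 0.8597 I₀.
Angle between axes 1 and 2: 68°. I₂ = 0.8597 I₀ · cos²(68°) = 0.1206 I₀.
Ratio = 0.1206 / 0.0702 = 1.718.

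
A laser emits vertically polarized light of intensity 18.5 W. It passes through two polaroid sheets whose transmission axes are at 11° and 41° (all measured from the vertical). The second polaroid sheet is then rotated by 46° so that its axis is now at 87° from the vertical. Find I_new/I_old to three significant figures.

I_new/I_old ≈ 0.0780

Before rotation:
By Malus's law, I₁ = I₀ cos²(11° − 0°) = I₀ cos²(11°) = 0.9636 I₀.
I₂ = I₁ cos²(41° − 11°) = 0.9636 I₀ · cos²(30°) = 0.7227 I₀.
After rotation:
I₁ = I₀ cos²(11° − 0°) = I₀ cos²(11°) = 0.9636 I₀.
I₂ = I₁ cos²(87° − 11°) = 0.9636 I₀ · cos²(76°) = 0.0564 I₀.
Ratio = 0.0564 / 0.7227 = 0.07803.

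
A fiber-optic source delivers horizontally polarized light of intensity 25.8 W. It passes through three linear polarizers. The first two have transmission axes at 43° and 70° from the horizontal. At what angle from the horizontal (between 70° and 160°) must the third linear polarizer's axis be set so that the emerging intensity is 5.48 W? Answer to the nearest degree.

I₁ = I₀ cos²(43° − 0°) = I₀ cos²(43°) = 0.5349 I₀.
I₂ = I₁ cos²(70° − 43°) = 0.5349 I₀ · cos²(27°) = 0.4246 I₀.
Target fraction: 5.48 / 25.8 W = 0.2124 of I₀.
Need I₃/I₀ = 0.2124, so cos²(θ − 70°) = 0.2124 / 0.4246 = 0.5002.
θ − 70° = arccos(√0.5002) = 45.0°, giving θ ≈ 70 + 45.0 = 115.0°.

θ ≈ 115°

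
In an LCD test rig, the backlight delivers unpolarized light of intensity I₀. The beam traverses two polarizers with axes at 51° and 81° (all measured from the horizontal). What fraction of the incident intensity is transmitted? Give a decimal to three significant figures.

≈ 0.375 I₀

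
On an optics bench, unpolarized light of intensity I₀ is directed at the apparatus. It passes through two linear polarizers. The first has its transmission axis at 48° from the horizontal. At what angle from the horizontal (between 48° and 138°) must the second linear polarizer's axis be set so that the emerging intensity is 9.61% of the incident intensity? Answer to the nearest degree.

Unpolarized light through the first polarizer → I₁ = ½ I₀, now polarized at 48°.
Need I₂/I₀ = 0.0961, so cos²(θ − 48°) = 0.0961 / 0.5 = 0.1922.
θ − 48° = arccos(√0.1922) = 64.0°, giving θ ≈ 48 + 64.0 = 112.0°.

θ ≈ 112°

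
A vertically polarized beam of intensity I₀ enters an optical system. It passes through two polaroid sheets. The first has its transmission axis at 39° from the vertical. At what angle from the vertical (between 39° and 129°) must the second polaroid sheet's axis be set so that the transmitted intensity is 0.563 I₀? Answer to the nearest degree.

θ ≈ 54°

By Malus's law, I₁ = I₀ cos²(39° − 0°) = I₀ cos²(39°) = 0.604 I₀.
Need I₂/I₀ = 0.563, so cos²(θ − 39°) = 0.563 / 0.604 = 0.9322.
θ − 39° = arccos(√0.9322) = 15.1°, giving θ ≈ 39 + 15.1 = 54.1°.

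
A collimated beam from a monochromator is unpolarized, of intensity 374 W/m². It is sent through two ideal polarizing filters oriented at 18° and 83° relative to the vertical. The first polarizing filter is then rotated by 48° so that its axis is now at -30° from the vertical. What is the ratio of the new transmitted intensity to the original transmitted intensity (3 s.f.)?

I_new/I_old ≈ 0.855

Before rotation:
Unpolarized light through the first polarizer → I₁ = ½ I₀, now polarized at 18°.
I₂ = I₁ cos²(83° − 18°) = 0.5 I₀ · cos²(65°) = 0.0893 I₀.
After rotation:
Unpolarized light through the first polarizer → I₁ = ½ I₀, now polarized at -30°.
Angle between axes 1 and 2: 67°. I₂ = 0.5 I₀ · cos²(67°) = 0.07634 I₀.
Ratio = 0.07634 / 0.0893 = 0.8548.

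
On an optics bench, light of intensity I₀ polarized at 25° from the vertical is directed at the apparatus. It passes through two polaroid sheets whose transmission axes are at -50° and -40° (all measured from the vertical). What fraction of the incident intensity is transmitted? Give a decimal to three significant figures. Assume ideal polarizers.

I₁ = I₀ cos²(-50° − 25°) = I₀ cos²(75°) = 0.06699 I₀.
I₂ = I₁ cos²(-40° + 50°) = 0.06699 I₀ · cos²(10°) = 0.06497 I₀.
Transmitted fraction = 0.06497.

≈ 0.0650 I₀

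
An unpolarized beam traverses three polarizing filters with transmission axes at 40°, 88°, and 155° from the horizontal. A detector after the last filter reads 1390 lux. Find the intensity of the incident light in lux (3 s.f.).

Unpolarized light through the first polarizer → I₁ = ½ I₀, now polarized at 40°.
I₂ = I₁ cos²(88° − 40°) = 0.5 I₀ · cos²(48°) = 0.2239 I₀.
I₃ = I₂ cos²(155° − 88°) = 0.2239 I₀ · cos²(67°) = 0.03418 I₀.
So 1390 lux = 0.03418 I₀, giving I₀ = 1390/0.03418 = 4.067e+04 lux.

I₀ ≈ 4.07e4 lux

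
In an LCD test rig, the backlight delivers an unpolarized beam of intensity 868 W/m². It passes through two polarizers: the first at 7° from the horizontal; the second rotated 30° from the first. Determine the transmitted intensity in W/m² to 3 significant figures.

I ≈ 326 W/m²

Unpolarized light through the first polarizer → I₁ = 868 W/m²/2 = 434 W/m², polarized at 7°.
I₂ = I₁ · cos²(30°) = 434 · 0.75 = 325.5 W/m².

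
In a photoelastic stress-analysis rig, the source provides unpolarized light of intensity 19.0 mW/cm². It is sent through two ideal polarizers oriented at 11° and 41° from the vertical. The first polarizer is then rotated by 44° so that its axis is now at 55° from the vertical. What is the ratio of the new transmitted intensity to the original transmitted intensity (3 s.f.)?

Before rotation:
Unpolarized light through the first polarizer → I₁ = ½ I₀, now polarized at 11°.
I₂ = I₁ cos²(41° − 11°) = 0.5 I₀ · cos²(30°) = 0.375 I₀.
After rotation:
Unpolarized light through the first polarizer → I₁ = ½ I₀, now polarized at 55°.
I₂ = I₁ cos²(41° − 55°) = 0.5 I₀ · cos²(14°) = 0.4707 I₀.
Ratio = 0.4707 / 0.375 = 1.255.

I_new/I_old ≈ 1.26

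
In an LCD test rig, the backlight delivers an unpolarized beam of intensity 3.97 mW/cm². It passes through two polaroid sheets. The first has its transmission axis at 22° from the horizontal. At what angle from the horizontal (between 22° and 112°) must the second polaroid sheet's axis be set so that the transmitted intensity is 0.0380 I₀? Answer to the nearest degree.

θ ≈ 96°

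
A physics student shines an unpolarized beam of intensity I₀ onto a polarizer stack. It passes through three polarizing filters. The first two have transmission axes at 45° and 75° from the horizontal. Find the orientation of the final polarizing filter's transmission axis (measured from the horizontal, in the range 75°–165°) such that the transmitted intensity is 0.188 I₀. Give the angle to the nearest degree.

θ ≈ 120°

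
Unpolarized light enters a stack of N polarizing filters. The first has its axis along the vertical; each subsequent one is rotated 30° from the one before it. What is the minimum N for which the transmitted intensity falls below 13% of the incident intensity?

First polarizer halves the unpolarized light: factor 1/2.
Each further stage multiplies by cos²(30°) = 0.75.
After N polarizers: T = 0.5·0.75^(N−1). Require T < 0.13 ⇒ N−1 > ln(0.13/0.5)/ln(0.75) = 4.68, so N−1 ≥ 5 and N = 6.
Check: N=6 gives T = 0.1187 < 0.13; N=5 gives T = 0.1582.

N = 6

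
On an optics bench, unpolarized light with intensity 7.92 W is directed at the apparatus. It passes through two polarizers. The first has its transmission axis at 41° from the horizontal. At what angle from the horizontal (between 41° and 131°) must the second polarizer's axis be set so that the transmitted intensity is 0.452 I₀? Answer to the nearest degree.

Unpolarized light through the first polarizer → I₁ = ½ I₀, now polarized at 41°.
Need I₂/I₀ = 0.452, so cos²(θ − 41°) = 0.452 / 0.5 = 0.904.
θ − 41° = arccos(√0.904) = 18.0°, giving θ ≈ 41 + 18.0 = 59.0°.

θ ≈ 59°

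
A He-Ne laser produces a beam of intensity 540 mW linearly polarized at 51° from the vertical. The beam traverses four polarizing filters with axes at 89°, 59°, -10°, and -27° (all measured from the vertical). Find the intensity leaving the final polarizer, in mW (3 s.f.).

I ≈ 29.5 mW

I₁ = 540 mW · cos²(38°) = 335.3 mW.
I₂ = I₁ · cos²(30°) = 335.3 · 0.75 = 251.5 mW.
I₃ = I₂ · cos²(69°) = 251.5 · 0.1284 = 32.3 mW.
I₄ = I₃ · cos²(17°) = 32.3 · 0.9145 = 29.54 mW.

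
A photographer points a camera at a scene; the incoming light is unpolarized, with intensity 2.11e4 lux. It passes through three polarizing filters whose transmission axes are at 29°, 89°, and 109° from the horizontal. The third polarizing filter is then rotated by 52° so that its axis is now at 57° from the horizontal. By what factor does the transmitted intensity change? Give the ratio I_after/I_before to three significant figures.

I_new/I_old ≈ 0.814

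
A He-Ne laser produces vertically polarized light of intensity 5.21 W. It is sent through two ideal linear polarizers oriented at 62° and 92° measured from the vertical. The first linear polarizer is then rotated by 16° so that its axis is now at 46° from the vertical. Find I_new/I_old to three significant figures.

Before rotation:
I₁ = I₀ cos²(62° − 0°) = I₀ cos²(62°) = 0.2204 I₀.
I₂ = I₁ cos²(92° − 62°) = 0.2204 I₀ · cos²(30°) = 0.1653 I₀.
After rotation:
I₁ = I₀ cos²(46° − 0°) = I₀ cos²(46°) = 0.4826 I₀.
I₂ = I₁ cos²(92° − 46°) = 0.4826 I₀ · cos²(46°) = 0.2329 I₀.
Ratio = 0.2329 / 0.1653 = 1.409.

I_new/I_old ≈ 1.41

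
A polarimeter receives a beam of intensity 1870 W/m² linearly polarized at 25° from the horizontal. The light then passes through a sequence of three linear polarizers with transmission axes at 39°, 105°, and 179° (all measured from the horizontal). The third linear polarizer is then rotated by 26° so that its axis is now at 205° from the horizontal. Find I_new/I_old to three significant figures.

Before rotation:
I₁ = I₀ cos²(39° − 25°) = I₀ cos²(14°) = 0.9415 I₀.
I₂ = I₁ cos²(105° − 39°) = 0.9415 I₀ · cos²(66°) = 0.1558 I₀.
I₃ = I₂ cos²(179° − 105°) = 0.1558 I₀ · cos²(74°) = 0.01183 I₀.
After rotation:
I₁ = I₀ cos²(39° − 25°) = I₀ cos²(14°) = 0.9415 I₀.
I₂ = I₁ cos²(105° − 39°) = 0.9415 I₀ · cos²(66°) = 0.1558 I₀.
Angle between axes 2 and 3: 80°. I₃ = 0.1558 I₀ · cos²(80°) = 0.004697 I₀.
Ratio = 0.004697 / 0.01183 = 0.3969.

I_new/I_old ≈ 0.397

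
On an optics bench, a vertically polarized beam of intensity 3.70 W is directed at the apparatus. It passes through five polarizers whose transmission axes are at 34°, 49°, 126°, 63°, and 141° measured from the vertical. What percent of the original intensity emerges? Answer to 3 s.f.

I₁ = 3.70 W · cos²(34°) = 2.543 W.
I₂ = I₁ · cos²(15°) = 2.543 · 0.933 = 2.373 W.
I₃ = I₂ · cos²(77°) = 2.373 · 0.0506 = 0.1201 W.
I₄ = I₃ · cos²(63°) = 0.1201 · 0.2061 = 0.02475 W.
I₅ = I₄ · cos²(78°) = 0.02475 · 0.04323 = 0.00107 W.
That is 0.02891% of the incident intensity.

≈ 0.0289%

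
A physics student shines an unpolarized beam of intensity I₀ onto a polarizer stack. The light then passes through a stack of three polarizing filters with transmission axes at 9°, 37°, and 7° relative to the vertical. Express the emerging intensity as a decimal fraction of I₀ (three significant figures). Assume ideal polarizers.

Unpolarized light through the first polarizer → I₁ = ½ I₀, now polarized at 9°.
I₂ = I₁ cos²(37° − 9°) = 0.5 I₀ · cos²(28°) = 0.3898 I₀.
I₃ = I₂ cos²(7° − 37°) = 0.3898 I₀ · cos²(30°) = 0.2923 I₀.
Transmitted fraction = 0.2923.

≈ 0.292 I₀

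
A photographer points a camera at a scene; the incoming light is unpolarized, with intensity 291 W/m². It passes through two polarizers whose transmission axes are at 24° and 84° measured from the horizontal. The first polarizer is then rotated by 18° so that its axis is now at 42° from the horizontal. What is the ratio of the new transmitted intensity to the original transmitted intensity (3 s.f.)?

I_new/I_old ≈ 2.21

Before rotation:
Unpolarized light through the first polarizer → I₁ = ½ I₀, now polarized at 24°.
I₂ = I₁ cos²(84° − 24°) = 0.5 I₀ · cos²(60°) = 0.125 I₀.
After rotation:
Unpolarized light through the first polarizer → I₁ = ½ I₀, now polarized at 42°.
I₂ = I₁ cos²(84° − 42°) = 0.5 I₀ · cos²(42°) = 0.2761 I₀.
Ratio = 0.2761 / 0.125 = 2.209.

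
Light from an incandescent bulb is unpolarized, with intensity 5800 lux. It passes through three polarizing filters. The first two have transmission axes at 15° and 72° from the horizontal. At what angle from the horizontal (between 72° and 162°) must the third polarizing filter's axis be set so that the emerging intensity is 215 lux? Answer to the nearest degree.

Unpolarized light through the first polarizer → I₁ = ½ I₀, now polarized at 15°.
I₂ = I₁ cos²(72° − 15°) = 0.5 I₀ · cos²(57°) = 0.1483 I₀.
Target fraction: 215 / 5800 lux = 0.03707 of I₀.
Need I₃/I₀ = 0.03707, so cos²(θ − 72°) = 0.03707 / 0.1483 = 0.2499.
θ − 72° = arccos(√0.2499) = 60.0°, giving θ ≈ 72 + 60.0 = 132.0°.

θ ≈ 132°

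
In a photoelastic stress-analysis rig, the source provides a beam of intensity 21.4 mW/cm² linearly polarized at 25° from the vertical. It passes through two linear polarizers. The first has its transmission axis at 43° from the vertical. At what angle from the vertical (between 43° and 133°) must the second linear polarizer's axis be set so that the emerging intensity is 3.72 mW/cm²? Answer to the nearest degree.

θ ≈ 107°

By Malus's law, I₁ = I₀ cos²(43° − 25°) = I₀ cos²(18°) = 0.9045 I₀.
Target fraction: 3.72 / 21.4 mW/cm² = 0.1738 of I₀.
Need I₂/I₀ = 0.1738, so cos²(θ − 43°) = 0.1738 / 0.9045 = 0.1922.
θ − 43° = arccos(√0.1922) = 64.0°, giving θ ≈ 43 + 64.0 = 107.0°.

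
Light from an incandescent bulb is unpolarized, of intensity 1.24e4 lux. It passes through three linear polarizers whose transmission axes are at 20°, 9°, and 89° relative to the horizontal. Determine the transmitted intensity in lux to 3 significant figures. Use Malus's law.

I ≈ 180 lux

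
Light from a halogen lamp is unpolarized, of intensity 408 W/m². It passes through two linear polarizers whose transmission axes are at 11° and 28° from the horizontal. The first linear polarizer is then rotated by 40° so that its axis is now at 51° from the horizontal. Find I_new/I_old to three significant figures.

I_new/I_old ≈ 0.927

Before rotation:
Unpolarized light through the first polarizer → I₁ = ½ I₀, now polarized at 11°.
I₂ = I₁ cos²(28° − 11°) = 0.5 I₀ · cos²(17°) = 0.4573 I₀.
After rotation:
Unpolarized light through the first polarizer → I₁ = ½ I₀, now polarized at 51°.
I₂ = I₁ cos²(28° − 51°) = 0.5 I₀ · cos²(23°) = 0.4237 I₀.
Ratio = 0.4237 / 0.4573 = 0.9265.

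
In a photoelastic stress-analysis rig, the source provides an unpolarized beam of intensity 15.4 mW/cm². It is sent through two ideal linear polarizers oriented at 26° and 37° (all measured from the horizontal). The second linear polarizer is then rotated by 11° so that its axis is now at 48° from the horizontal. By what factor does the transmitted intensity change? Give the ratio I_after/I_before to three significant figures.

Before rotation:
Unpolarized light through the first polarizer → I₁ = ½ I₀, now polarized at 26°.
I₂ = I₁ cos²(37° − 26°) = 0.5 I₀ · cos²(11°) = 0.4818 I₀.
After rotation:
Unpolarized light through the first polarizer → I₁ = ½ I₀, now polarized at 26°.
I₂ = I₁ cos²(48° − 26°) = 0.5 I₀ · cos²(22°) = 0.4298 I₀.
Ratio = 0.4298 / 0.4818 = 0.8922.

I_new/I_old ≈ 0.892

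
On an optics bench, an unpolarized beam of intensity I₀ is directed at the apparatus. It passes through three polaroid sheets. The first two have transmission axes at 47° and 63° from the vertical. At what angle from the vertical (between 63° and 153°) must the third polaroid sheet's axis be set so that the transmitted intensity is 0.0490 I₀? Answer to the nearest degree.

Unpolarized light through the first polarizer → I₁ = ½ I₀, now polarized at 47°.
I₂ = I₁ cos²(63° − 47°) = 0.5 I₀ · cos²(16°) = 0.462 I₀.
Need I₃/I₀ = 0.049, so cos²(θ − 63°) = 0.049 / 0.462 = 0.1061.
θ − 63° = arccos(√0.1061) = 71.0°, giving θ ≈ 63 + 71.0 = 134.0°.

θ ≈ 134°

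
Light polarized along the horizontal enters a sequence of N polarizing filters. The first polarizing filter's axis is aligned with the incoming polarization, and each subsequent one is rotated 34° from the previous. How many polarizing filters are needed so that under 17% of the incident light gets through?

N = 6

First polarizer is aligned with the polarization: full transmission.
Each further stage multiplies by cos²(34°) = 0.6873.
After N polarizers: T = 0.6873^(N−1). Require T < 0.17 ⇒ N−1 > ln(0.17)/ln(0.6873) = 4.73, so N−1 ≥ 5 and N = 6.
Check: N=6 gives T = 0.1534 < 0.17; N=5 gives T = 0.2231.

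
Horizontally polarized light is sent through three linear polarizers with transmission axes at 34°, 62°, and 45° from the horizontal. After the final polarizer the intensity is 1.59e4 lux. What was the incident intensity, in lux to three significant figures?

By Malus's law, I₁ = I₀ cos²(34° − 0°) = I₀ cos²(34°) = 0.6873 I₀.
I₂ = I₁ cos²(62° − 34°) = 0.6873 I₀ · cos²(28°) = 0.5358 I₀.
I₃ = I₂ cos²(45° − 62°) = 0.5358 I₀ · cos²(17°) = 0.49 I₀.
So 1.59e4 lux = 0.49 I₀, giving I₀ = 1.59e4/0.49 = 3.245e+04 lux.

I₀ ≈ 3.24e4 lux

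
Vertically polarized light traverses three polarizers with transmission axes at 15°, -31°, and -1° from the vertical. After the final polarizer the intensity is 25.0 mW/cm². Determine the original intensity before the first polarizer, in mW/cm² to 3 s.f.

I₀ ≈ 74.0 mW/cm²

I₁ = I₀ cos²(15° − 0°) = I₀ cos²(15°) = 0.933 I₀.
I₂ = I₁ cos²(-31° − 15°) = 0.933 I₀ · cos²(46°) = 0.4502 I₀.
I₃ = I₂ cos²(-1° + 31°) = 0.4502 I₀ · cos²(30°) = 0.3377 I₀.
So 25.0 mW/cm² = 0.3377 I₀, giving I₀ = 25.0/0.3377 = 74.04 mW/cm².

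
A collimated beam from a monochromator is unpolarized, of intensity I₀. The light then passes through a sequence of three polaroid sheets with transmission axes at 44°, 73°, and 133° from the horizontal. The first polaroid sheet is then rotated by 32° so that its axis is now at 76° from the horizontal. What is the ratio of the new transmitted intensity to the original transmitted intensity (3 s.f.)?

I_new/I_old ≈ 1.30

Before rotation:
Unpolarized light through the first polarizer → I₁ = ½ I₀, now polarized at 44°.
I₂ = I₁ cos²(73° − 44°) = 0.5 I₀ · cos²(29°) = 0.3825 I₀.
I₃ = I₂ cos²(133° − 73°) = 0.3825 I₀ · cos²(60°) = 0.09562 I₀.
After rotation:
Unpolarized light through the first polarizer → I₁ = ½ I₀, now polarized at 76°.
I₂ = I₁ cos²(73° − 76°) = 0.5 I₀ · cos²(3°) = 0.4986 I₀.
I₃ = I₂ cos²(133° − 73°) = 0.4986 I₀ · cos²(60°) = 0.1247 I₀.
Ratio = 0.1247 / 0.09562 = 1.304.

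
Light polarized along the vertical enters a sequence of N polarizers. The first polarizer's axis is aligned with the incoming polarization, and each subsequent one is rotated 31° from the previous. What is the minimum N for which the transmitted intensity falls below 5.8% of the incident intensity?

N = 11

First polarizer is aligned with the polarization: full transmission.
Each further stage multiplies by cos²(31°) = 0.7347.
After N polarizers: T = 0.7347^(N−1). Require T < 0.058 ⇒ N−1 > ln(0.058)/ln(0.7347) = 9.24, so N−1 ≥ 10 and N = 11.
Check: N=11 gives T = 0.04585 < 0.058; N=10 gives T = 0.0624.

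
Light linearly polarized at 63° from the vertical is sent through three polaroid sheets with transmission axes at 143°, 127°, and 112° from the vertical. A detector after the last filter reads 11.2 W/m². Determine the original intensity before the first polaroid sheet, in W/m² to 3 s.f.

By Malus's law, I₁ = I₀ cos²(143° − 63°) = I₀ cos²(80°) = 0.03015 I₀.
I₂ = I₁ cos²(127° − 143°) = 0.03015 I₀ · cos²(16°) = 0.02786 I₀.
I₃ = I₂ cos²(112° − 127°) = 0.02786 I₀ · cos²(15°) = 0.026 I₀.
So 11.2 W/m² = 0.026 I₀, giving I₀ = 11.2/0.026 = 430.8 W/m².

I₀ ≈ 431 W/m²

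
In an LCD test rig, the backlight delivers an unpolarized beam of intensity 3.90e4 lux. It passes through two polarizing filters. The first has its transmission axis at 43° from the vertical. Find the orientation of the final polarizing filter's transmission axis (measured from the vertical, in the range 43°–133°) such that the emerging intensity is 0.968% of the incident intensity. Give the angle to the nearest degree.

θ ≈ 125°

Unpolarized light through the first polarizer → I₁ = ½ I₀, now polarized at 43°.
Need I₂/I₀ = 0.00968, so cos²(θ − 43°) = 0.00968 / 0.5 = 0.01936.
θ − 43° = arccos(√0.01936) = 82.0°, giving θ ≈ 43 + 82.0 = 125.0°.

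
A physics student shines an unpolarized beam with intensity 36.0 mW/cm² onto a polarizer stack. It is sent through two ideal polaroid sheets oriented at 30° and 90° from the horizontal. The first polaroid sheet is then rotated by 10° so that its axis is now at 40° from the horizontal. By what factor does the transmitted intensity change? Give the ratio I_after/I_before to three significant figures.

I_new/I_old ≈ 1.65

Before rotation:
Unpolarized light through the first polarizer → I₁ = ½ I₀, now polarized at 30°.
I₂ = I₁ cos²(90° − 30°) = 0.5 I₀ · cos²(60°) = 0.125 I₀.
After rotation:
Unpolarized light through the first polarizer → I₁ = ½ I₀, now polarized at 40°.
I₂ = I₁ cos²(90° − 40°) = 0.5 I₀ · cos²(50°) = 0.2066 I₀.
Ratio = 0.2066 / 0.125 = 1.653.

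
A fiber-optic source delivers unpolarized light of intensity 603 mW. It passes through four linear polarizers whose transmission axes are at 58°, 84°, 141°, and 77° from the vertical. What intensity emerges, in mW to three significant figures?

I ≈ 13.9 mW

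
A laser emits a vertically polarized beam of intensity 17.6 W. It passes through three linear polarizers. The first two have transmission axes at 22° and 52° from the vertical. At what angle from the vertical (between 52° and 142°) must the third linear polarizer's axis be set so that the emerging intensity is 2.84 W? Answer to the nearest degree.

θ ≈ 112°

I₁ = I₀ cos²(22° − 0°) = I₀ cos²(22°) = 0.8597 I₀.
I₂ = I₁ cos²(52° − 22°) = 0.8597 I₀ · cos²(30°) = 0.6448 I₀.
Target fraction: 2.84 / 17.6 W = 0.1614 of I₀.
Need I₃/I₀ = 0.1614, so cos²(θ − 52°) = 0.1614 / 0.6448 = 0.2503.
θ − 52° = arccos(√0.2503) = 60.0°, giving θ ≈ 52 + 60.0 = 112.0°.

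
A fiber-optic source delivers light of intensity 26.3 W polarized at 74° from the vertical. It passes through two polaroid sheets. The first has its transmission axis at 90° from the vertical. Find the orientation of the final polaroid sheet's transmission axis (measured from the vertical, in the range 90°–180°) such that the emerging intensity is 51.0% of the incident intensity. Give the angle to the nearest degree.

θ ≈ 132°

I₁ = I₀ cos²(90° − 74°) = I₀ cos²(16°) = 0.924 I₀.
Need I₂/I₀ = 0.51, so cos²(θ − 90°) = 0.51 / 0.924 = 0.5519.
θ − 90° = arccos(√0.5519) = 42.0°, giving θ ≈ 90 + 42.0 = 132.0°.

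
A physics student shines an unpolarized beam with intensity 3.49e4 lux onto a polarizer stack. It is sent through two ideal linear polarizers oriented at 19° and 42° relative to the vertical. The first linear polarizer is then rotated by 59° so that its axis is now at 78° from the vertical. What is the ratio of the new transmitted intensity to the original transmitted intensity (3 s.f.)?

I_new/I_old ≈ 0.772

Before rotation:
Unpolarized light through the first polarizer → I₁ = ½ I₀, now polarized at 19°.
I₂ = I₁ cos²(42° − 19°) = 0.5 I₀ · cos²(23°) = 0.4237 I₀.
After rotation:
Unpolarized light through the first polarizer → I₁ = ½ I₀, now polarized at 78°.
I₂ = I₁ cos²(42° − 78°) = 0.5 I₀ · cos²(36°) = 0.3273 I₀.
Ratio = 0.3273 / 0.4237 = 0.7724.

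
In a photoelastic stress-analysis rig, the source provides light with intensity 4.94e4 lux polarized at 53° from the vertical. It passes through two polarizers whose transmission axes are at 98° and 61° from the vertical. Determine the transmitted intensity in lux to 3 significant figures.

I₁ = 4.94e4 lux · cos²(45°) = 2.47e+04 lux.
I₂ = I₁ · cos²(37°) = 2.47e+04 · 0.6378 = 1.575e+04 lux.

I ≈ 1.58e4 lux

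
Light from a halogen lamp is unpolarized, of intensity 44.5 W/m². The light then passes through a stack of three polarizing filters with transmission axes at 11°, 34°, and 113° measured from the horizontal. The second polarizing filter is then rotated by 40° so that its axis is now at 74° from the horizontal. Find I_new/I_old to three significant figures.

I_new/I_old ≈ 4.04

Before rotation:
Unpolarized light through the first polarizer → I₁ = ½ I₀, now polarized at 11°.
I₂ = I₁ cos²(34° − 11°) = 0.5 I₀ · cos²(23°) = 0.4237 I₀.
I₃ = I₂ cos²(113° − 34°) = 0.4237 I₀ · cos²(79°) = 0.01542 I₀.
After rotation:
Unpolarized light through the first polarizer → I₁ = ½ I₀, now polarized at 11°.
I₂ = I₁ cos²(74° − 11°) = 0.5 I₀ · cos²(63°) = 0.1031 I₀.
I₃ = I₂ cos²(113° − 74°) = 0.1031 I₀ · cos²(39°) = 0.06224 I₀.
Ratio = 0.06224 / 0.01542 = 4.035.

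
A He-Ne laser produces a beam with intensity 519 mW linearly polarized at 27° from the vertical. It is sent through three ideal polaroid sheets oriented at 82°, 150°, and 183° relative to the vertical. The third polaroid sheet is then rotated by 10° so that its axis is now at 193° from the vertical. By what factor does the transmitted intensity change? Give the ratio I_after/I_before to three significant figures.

I_new/I_old ≈ 0.760

Before rotation:
I₁ = I₀ cos²(82° − 27°) = I₀ cos²(55°) = 0.329 I₀.
I₂ = I₁ cos²(150° − 82°) = 0.329 I₀ · cos²(68°) = 0.04617 I₀.
I₃ = I₂ cos²(183° − 150°) = 0.04617 I₀ · cos²(33°) = 0.03247 I₀.
After rotation:
I₁ = I₀ cos²(82° − 27°) = I₀ cos²(55°) = 0.329 I₀.
I₂ = I₁ cos²(150° − 82°) = 0.329 I₀ · cos²(68°) = 0.04617 I₀.
I₃ = I₂ cos²(193° − 150°) = 0.04617 I₀ · cos²(43°) = 0.02469 I₀.
Ratio = 0.02469 / 0.03247 = 0.7605.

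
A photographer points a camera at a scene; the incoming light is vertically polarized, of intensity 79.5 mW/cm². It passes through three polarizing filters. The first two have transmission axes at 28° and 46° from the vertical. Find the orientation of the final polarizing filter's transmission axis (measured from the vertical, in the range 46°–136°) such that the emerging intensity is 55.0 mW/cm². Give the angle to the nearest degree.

By Malus's law, I₁ = I₀ cos²(28° − 0°) = I₀ cos²(28°) = 0.7796 I₀.
I₂ = I₁ cos²(46° − 28°) = 0.7796 I₀ · cos²(18°) = 0.7052 I₀.
Target fraction: 55.0 / 79.5 mW/cm² = 0.6918 of I₀.
Need I₃/I₀ = 0.6918, so cos²(θ − 46°) = 0.6918 / 0.7052 = 0.9811.
θ − 46° = arccos(√0.9811) = 7.9°, giving θ ≈ 46 + 7.9 = 53.9°.

θ ≈ 54°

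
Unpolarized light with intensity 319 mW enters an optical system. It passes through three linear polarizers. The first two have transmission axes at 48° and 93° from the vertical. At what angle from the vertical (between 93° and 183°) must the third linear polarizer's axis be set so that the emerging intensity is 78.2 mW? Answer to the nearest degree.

Unpolarized light through the first polarizer → I₁ = ½ I₀, now polarized at 48°.
I₂ = I₁ cos²(93° − 48°) = 0.5 I₀ · cos²(45°) = 0.25 I₀.
Target fraction: 78.2 / 319 mW = 0.2451 of I₀.
Need I₃/I₀ = 0.2451, so cos²(θ − 93°) = 0.2451 / 0.25 = 0.9806.
θ − 93° = arccos(√0.9806) = 8.0°, giving θ ≈ 93 + 8.0 = 101.0°.

θ ≈ 101°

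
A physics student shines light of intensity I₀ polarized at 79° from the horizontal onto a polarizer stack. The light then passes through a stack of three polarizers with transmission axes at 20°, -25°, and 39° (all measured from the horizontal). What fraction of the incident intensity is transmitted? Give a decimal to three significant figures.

By Malus's law, I₁ = I₀ cos²(20° − 79°) = I₀ cos²(59°) = 0.2653 I₀.
I₂ = I₁ cos²(-25° − 20°) = 0.2653 I₀ · cos²(45°) = 0.1326 I₀.
I₃ = I₂ cos²(39° + 25°) = 0.1326 I₀ · cos²(64°) = 0.02549 I₀.
Transmitted fraction = 0.02549.

≈ 0.0255 I₀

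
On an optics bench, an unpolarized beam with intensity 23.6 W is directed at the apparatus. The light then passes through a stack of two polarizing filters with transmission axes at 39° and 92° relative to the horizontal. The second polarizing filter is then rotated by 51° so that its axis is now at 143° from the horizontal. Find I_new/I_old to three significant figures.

I_new/I_old ≈ 0.162

Before rotation:
Unpolarized light through the first polarizer → I₁ = ½ I₀, now polarized at 39°.
I₂ = I₁ cos²(92° − 39°) = 0.5 I₀ · cos²(53°) = 0.1811 I₀.
After rotation:
Unpolarized light through the first polarizer → I₁ = ½ I₀, now polarized at 39°.
Angle between axes 1 and 2: 76°. I₂ = 0.5 I₀ · cos²(76°) = 0.02926 I₀.
Ratio = 0.02926 / 0.1811 = 0.1616.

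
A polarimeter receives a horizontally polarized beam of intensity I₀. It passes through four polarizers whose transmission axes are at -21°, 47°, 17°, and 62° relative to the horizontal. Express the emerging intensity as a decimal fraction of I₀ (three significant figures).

I₁ = I₀ cos²(-21° − 0°) = I₀ cos²(21°) = 0.8716 I₀.
I₂ = I₁ cos²(47° + 21°) = 0.8716 I₀ · cos²(68°) = 0.1223 I₀.
I₃ = I₂ cos²(17° − 47°) = 0.1223 I₀ · cos²(30°) = 0.09173 I₀.
I₄ = I₃ cos²(62° − 17°) = 0.09173 I₀ · cos²(45°) = 0.04587 I₀.
Transmitted fraction = 0.04587.

≈ 0.0459 I₀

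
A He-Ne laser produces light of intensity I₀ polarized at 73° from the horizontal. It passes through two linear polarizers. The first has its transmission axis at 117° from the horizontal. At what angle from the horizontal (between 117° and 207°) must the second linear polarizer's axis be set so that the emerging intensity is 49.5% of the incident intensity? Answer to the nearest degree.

I₁ = I₀ cos²(117° − 73°) = I₀ cos²(44°) = 0.5174 I₀.
Need I₂/I₀ = 0.495, so cos²(θ − 117°) = 0.495 / 0.5174 = 0.9566.
θ − 117° = arccos(√0.9566) = 12.0°, giving θ ≈ 117 + 12.0 = 129.0°.

θ ≈ 129°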